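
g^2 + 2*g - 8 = (g - 2)*(g + 4)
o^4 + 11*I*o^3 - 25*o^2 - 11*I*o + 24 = (o - 1)*(o + 1)*(o + 3*I)*(o + 8*I)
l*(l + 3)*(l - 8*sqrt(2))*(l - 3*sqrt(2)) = l^4 - 11*sqrt(2)*l^3 + 3*l^3 - 33*sqrt(2)*l^2 + 48*l^2 + 144*l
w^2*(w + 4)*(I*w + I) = I*w^4 + 5*I*w^3 + 4*I*w^2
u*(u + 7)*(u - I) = u^3 + 7*u^2 - I*u^2 - 7*I*u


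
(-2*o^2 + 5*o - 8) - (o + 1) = -2*o^2 + 4*o - 9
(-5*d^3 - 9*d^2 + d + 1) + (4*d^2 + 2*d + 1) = -5*d^3 - 5*d^2 + 3*d + 2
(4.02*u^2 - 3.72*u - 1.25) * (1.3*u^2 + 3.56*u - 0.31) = 5.226*u^4 + 9.4752*u^3 - 16.1144*u^2 - 3.2968*u + 0.3875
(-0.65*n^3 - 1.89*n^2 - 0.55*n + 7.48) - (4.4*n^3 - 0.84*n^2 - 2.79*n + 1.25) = -5.05*n^3 - 1.05*n^2 + 2.24*n + 6.23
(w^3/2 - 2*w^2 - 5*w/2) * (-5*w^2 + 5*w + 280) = -5*w^5/2 + 25*w^4/2 + 285*w^3/2 - 1145*w^2/2 - 700*w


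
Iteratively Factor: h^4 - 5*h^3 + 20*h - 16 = (h - 1)*(h^3 - 4*h^2 - 4*h + 16) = (h - 1)*(h + 2)*(h^2 - 6*h + 8) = (h - 4)*(h - 1)*(h + 2)*(h - 2)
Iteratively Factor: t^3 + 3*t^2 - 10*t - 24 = (t - 3)*(t^2 + 6*t + 8) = (t - 3)*(t + 2)*(t + 4)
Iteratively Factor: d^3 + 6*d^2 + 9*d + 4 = (d + 1)*(d^2 + 5*d + 4) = (d + 1)*(d + 4)*(d + 1)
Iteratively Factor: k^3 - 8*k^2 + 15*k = (k - 5)*(k^2 - 3*k) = (k - 5)*(k - 3)*(k)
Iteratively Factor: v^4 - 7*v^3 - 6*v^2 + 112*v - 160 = (v - 4)*(v^3 - 3*v^2 - 18*v + 40) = (v - 5)*(v - 4)*(v^2 + 2*v - 8) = (v - 5)*(v - 4)*(v + 4)*(v - 2)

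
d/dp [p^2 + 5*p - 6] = 2*p + 5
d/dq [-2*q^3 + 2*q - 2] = 2 - 6*q^2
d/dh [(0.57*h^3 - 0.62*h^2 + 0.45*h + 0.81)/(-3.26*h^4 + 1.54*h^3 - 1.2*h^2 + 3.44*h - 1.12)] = (1.8582*h^6 - 4.0424*h^5 + 4.6718*h^4 + 13.098*h^3 - 7.2502*h^2 + 3.3328*h - 3.2904)/(10.6276*h^8 - 10.0408*h^7 + 10.1956*h^6 - 26.1248*h^5 + 19.3376*h^4 - 11.7056*h^3 + 14.5216*h^2 - 7.7056*h + 1.2544)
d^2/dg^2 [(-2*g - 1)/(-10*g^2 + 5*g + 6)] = 10*(-12*g*(-10*g^2 + 5*g + 6) - 5*(2*g + 1)*(4*g - 1)^2)/(-10*g^2 + 5*g + 6)^3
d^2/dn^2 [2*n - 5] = 0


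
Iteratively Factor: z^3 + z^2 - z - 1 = (z + 1)*(z^2 - 1) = (z + 1)^2*(z - 1)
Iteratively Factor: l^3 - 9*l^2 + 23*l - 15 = (l - 3)*(l^2 - 6*l + 5) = (l - 3)*(l - 1)*(l - 5)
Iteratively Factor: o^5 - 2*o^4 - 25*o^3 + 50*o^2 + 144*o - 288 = (o - 3)*(o^4 + o^3 - 22*o^2 - 16*o + 96) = (o - 3)*(o - 2)*(o^3 + 3*o^2 - 16*o - 48) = (o - 4)*(o - 3)*(o - 2)*(o^2 + 7*o + 12) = (o - 4)*(o - 3)*(o - 2)*(o + 3)*(o + 4)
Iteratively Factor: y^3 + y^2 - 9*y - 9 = (y + 3)*(y^2 - 2*y - 3) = (y - 3)*(y + 3)*(y + 1)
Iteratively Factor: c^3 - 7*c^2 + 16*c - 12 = (c - 2)*(c^2 - 5*c + 6) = (c - 2)^2*(c - 3)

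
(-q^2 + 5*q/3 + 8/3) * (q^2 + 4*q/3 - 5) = -q^4 + q^3/3 + 89*q^2/9 - 43*q/9 - 40/3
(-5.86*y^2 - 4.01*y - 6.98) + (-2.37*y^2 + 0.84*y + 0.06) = -8.23*y^2 - 3.17*y - 6.92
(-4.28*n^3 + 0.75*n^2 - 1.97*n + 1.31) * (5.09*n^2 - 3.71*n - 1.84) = -21.7852*n^5 + 19.6963*n^4 - 4.9346*n^3 + 12.5966*n^2 - 1.2353*n - 2.4104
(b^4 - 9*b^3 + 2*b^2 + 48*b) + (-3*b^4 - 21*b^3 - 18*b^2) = -2*b^4 - 30*b^3 - 16*b^2 + 48*b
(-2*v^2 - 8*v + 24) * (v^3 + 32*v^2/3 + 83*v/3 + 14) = -2*v^5 - 88*v^4/3 - 350*v^3/3 + 20*v^2/3 + 552*v + 336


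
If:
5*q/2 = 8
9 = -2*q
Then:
No Solution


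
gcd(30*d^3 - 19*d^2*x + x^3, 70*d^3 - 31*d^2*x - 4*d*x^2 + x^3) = -10*d^2 + 3*d*x + x^2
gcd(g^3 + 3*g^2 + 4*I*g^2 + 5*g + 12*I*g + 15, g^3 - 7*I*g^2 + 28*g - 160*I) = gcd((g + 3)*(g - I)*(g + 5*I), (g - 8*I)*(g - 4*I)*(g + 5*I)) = g + 5*I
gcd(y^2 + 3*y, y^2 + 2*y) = y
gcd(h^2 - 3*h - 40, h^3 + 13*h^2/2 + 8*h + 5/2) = h + 5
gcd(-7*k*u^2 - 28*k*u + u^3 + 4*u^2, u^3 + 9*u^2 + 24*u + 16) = u + 4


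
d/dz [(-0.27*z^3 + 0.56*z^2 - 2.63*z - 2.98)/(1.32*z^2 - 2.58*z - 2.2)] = (-0.3564*z^4 + 1.3932*z^3 + 3.8088*z^2 + 5.4032*z - 1.9024)/(1.7424*z^4 - 6.8112*z^3 + 0.8484*z^2 + 11.352*z + 4.84)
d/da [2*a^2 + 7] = 4*a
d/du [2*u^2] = 4*u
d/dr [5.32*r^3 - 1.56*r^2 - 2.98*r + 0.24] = 15.96*r^2 - 3.12*r - 2.98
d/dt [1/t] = -1/t^2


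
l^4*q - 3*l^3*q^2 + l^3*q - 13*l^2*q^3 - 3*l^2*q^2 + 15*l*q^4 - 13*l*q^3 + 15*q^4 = (l - 5*q)*(l - q)*(l + 3*q)*(l*q + q)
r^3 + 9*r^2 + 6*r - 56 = (r - 2)*(r + 4)*(r + 7)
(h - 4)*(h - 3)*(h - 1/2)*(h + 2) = h^4 - 11*h^3/2 + h^2/2 + 25*h - 12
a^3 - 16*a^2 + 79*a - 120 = (a - 8)*(a - 5)*(a - 3)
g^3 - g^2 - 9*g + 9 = (g - 3)*(g - 1)*(g + 3)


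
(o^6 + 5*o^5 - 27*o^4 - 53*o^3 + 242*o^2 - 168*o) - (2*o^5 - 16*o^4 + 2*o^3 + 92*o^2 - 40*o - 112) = o^6 + 3*o^5 - 11*o^4 - 55*o^3 + 150*o^2 - 128*o + 112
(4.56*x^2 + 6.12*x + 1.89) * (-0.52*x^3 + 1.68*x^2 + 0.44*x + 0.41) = -2.3712*x^5 + 4.4784*x^4 + 11.3052*x^3 + 7.7376*x^2 + 3.3408*x + 0.7749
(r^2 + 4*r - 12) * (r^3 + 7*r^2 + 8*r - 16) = r^5 + 11*r^4 + 24*r^3 - 68*r^2 - 160*r + 192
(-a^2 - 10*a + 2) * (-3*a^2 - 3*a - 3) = 3*a^4 + 33*a^3 + 27*a^2 + 24*a - 6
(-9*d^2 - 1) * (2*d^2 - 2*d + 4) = -18*d^4 + 18*d^3 - 38*d^2 + 2*d - 4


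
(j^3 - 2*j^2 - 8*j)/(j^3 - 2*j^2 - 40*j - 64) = j*(j - 4)/(j^2 - 4*j - 32)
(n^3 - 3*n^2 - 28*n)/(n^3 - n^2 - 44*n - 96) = n*(n - 7)/(n^2 - 5*n - 24)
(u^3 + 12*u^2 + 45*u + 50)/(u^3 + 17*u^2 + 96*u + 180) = (u^2 + 7*u + 10)/(u^2 + 12*u + 36)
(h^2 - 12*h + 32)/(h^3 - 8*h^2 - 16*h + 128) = 1/(h + 4)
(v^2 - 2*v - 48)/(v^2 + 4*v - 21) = (v^2 - 2*v - 48)/(v^2 + 4*v - 21)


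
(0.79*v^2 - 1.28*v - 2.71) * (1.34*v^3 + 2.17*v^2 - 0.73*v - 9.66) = 1.0586*v^5 - 0.000900000000000123*v^4 - 6.9857*v^3 - 12.5777*v^2 + 14.3431*v + 26.1786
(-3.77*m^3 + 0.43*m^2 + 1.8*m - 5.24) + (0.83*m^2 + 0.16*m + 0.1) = -3.77*m^3 + 1.26*m^2 + 1.96*m - 5.14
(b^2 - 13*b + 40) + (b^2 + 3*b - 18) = 2*b^2 - 10*b + 22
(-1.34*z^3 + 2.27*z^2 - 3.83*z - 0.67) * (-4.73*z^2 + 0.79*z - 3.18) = 6.3382*z^5 - 11.7957*z^4 + 24.1704*z^3 - 7.0752*z^2 + 11.6501*z + 2.1306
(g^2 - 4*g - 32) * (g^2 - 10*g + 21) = g^4 - 14*g^3 + 29*g^2 + 236*g - 672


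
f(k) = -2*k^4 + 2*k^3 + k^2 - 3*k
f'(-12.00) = 14661.00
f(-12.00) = -44748.00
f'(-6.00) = 1929.00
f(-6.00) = -2970.00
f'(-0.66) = 0.59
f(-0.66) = 1.46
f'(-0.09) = -3.13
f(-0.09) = 0.28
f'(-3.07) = 278.88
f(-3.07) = -216.89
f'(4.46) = -584.46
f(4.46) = -607.41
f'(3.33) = -225.21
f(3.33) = -170.98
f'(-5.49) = 1490.61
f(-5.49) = -2101.18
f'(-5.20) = 1273.70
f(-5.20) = -1700.90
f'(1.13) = -4.62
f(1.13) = -2.49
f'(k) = -8*k^3 + 6*k^2 + 2*k - 3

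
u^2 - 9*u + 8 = (u - 8)*(u - 1)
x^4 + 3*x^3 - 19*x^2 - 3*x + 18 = (x - 3)*(x - 1)*(x + 1)*(x + 6)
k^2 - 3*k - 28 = (k - 7)*(k + 4)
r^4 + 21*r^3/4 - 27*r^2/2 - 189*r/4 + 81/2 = (r - 3)*(r - 3/4)*(r + 3)*(r + 6)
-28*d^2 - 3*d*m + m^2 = (-7*d + m)*(4*d + m)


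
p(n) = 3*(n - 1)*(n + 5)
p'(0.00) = 12.00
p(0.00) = -15.00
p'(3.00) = 30.00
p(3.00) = 48.00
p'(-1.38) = 3.72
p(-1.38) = -25.85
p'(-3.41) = -8.46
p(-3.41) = -21.04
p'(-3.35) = -8.10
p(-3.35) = -21.53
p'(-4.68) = -16.08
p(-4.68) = -5.45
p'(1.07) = 18.42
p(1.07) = 1.27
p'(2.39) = 26.34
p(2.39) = 30.82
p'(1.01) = 18.06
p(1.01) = 0.18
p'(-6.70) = -28.20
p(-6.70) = 39.27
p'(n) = 6*n + 12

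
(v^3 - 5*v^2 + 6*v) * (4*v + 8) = 4*v^4 - 12*v^3 - 16*v^2 + 48*v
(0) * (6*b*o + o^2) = 0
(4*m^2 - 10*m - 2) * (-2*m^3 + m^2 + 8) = -8*m^5 + 24*m^4 - 6*m^3 + 30*m^2 - 80*m - 16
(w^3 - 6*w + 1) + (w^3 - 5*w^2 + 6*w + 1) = 2*w^3 - 5*w^2 + 2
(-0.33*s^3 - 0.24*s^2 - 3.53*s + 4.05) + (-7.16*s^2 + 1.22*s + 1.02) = -0.33*s^3 - 7.4*s^2 - 2.31*s + 5.07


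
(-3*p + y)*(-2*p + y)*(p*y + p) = 6*p^3*y + 6*p^3 - 5*p^2*y^2 - 5*p^2*y + p*y^3 + p*y^2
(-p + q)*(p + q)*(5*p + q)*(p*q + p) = -5*p^4*q - 5*p^4 - p^3*q^2 - p^3*q + 5*p^2*q^3 + 5*p^2*q^2 + p*q^4 + p*q^3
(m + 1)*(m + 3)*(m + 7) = m^3 + 11*m^2 + 31*m + 21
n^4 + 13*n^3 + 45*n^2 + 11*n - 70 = (n - 1)*(n + 2)*(n + 5)*(n + 7)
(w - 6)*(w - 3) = w^2 - 9*w + 18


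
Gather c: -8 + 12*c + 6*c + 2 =18*c - 6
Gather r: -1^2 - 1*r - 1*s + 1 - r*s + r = -r*s - s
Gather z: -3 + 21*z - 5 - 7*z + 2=14*z - 6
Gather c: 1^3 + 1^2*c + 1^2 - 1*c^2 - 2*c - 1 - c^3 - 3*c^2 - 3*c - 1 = -c^3 - 4*c^2 - 4*c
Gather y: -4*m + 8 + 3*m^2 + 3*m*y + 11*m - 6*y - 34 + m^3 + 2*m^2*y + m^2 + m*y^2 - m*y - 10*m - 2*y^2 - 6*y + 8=m^3 + 4*m^2 - 3*m + y^2*(m - 2) + y*(2*m^2 + 2*m - 12) - 18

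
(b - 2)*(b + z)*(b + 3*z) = b^3 + 4*b^2*z - 2*b^2 + 3*b*z^2 - 8*b*z - 6*z^2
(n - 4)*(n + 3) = n^2 - n - 12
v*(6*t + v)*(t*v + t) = 6*t^2*v^2 + 6*t^2*v + t*v^3 + t*v^2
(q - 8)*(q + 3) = q^2 - 5*q - 24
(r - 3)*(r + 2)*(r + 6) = r^3 + 5*r^2 - 12*r - 36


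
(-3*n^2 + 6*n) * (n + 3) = -3*n^3 - 3*n^2 + 18*n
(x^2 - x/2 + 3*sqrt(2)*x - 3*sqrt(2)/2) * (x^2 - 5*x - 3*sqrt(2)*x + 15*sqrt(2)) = x^4 - 11*x^3/2 - 31*x^2/2 + 99*x - 45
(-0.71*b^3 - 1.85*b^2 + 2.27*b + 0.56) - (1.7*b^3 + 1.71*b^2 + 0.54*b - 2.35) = -2.41*b^3 - 3.56*b^2 + 1.73*b + 2.91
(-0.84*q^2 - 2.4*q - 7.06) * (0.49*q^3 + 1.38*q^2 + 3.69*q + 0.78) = -0.4116*q^5 - 2.3352*q^4 - 9.871*q^3 - 19.254*q^2 - 27.9234*q - 5.5068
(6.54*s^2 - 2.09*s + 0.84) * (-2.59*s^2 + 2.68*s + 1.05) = -16.9386*s^4 + 22.9403*s^3 - 0.909799999999999*s^2 + 0.0566999999999998*s + 0.882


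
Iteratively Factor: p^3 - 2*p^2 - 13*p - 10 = (p + 1)*(p^2 - 3*p - 10) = (p - 5)*(p + 1)*(p + 2)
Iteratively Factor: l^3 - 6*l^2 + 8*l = (l)*(l^2 - 6*l + 8) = l*(l - 2)*(l - 4)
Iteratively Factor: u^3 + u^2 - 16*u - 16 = (u - 4)*(u^2 + 5*u + 4) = (u - 4)*(u + 1)*(u + 4)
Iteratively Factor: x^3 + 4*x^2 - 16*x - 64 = (x + 4)*(x^2 - 16) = (x + 4)^2*(x - 4)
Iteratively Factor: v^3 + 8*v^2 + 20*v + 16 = (v + 4)*(v^2 + 4*v + 4) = (v + 2)*(v + 4)*(v + 2)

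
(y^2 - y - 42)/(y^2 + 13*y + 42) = (y - 7)/(y + 7)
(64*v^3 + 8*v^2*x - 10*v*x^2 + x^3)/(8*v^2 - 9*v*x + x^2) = (-8*v^2 - 2*v*x + x^2)/(-v + x)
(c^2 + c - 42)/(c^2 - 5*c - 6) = (c + 7)/(c + 1)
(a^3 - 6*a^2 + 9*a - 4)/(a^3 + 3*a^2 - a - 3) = (a^2 - 5*a + 4)/(a^2 + 4*a + 3)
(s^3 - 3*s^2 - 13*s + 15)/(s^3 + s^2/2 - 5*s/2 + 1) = 2*(s^2 - 2*s - 15)/(2*s^2 + 3*s - 2)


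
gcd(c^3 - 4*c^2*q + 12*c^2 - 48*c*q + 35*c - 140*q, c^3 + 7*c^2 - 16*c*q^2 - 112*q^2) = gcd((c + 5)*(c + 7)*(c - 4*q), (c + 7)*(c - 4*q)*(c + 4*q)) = -c^2 + 4*c*q - 7*c + 28*q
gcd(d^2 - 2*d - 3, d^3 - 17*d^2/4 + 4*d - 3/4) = d - 3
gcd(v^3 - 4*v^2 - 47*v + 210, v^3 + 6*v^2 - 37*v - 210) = v^2 + v - 42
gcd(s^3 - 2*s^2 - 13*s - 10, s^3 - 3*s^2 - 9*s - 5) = s^2 - 4*s - 5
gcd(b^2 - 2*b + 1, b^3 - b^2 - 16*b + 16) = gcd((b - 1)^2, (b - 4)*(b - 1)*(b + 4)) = b - 1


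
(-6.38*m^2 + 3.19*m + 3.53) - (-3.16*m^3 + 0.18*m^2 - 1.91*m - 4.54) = 3.16*m^3 - 6.56*m^2 + 5.1*m + 8.07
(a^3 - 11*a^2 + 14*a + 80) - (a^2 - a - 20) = a^3 - 12*a^2 + 15*a + 100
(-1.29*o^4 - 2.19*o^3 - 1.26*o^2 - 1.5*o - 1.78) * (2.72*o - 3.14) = -3.5088*o^5 - 1.9062*o^4 + 3.4494*o^3 - 0.1236*o^2 - 0.131600000000001*o + 5.5892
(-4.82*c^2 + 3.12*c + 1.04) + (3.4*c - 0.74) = -4.82*c^2 + 6.52*c + 0.3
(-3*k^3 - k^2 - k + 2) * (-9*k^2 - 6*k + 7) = 27*k^5 + 27*k^4 - 6*k^3 - 19*k^2 - 19*k + 14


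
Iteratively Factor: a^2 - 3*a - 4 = (a + 1)*(a - 4)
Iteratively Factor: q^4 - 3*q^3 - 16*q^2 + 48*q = (q)*(q^3 - 3*q^2 - 16*q + 48) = q*(q - 3)*(q^2 - 16) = q*(q - 4)*(q - 3)*(q + 4)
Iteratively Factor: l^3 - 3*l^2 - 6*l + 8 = (l - 1)*(l^2 - 2*l - 8) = (l - 1)*(l + 2)*(l - 4)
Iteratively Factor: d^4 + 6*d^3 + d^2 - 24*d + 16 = (d + 4)*(d^3 + 2*d^2 - 7*d + 4) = (d - 1)*(d + 4)*(d^2 + 3*d - 4) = (d - 1)*(d + 4)^2*(d - 1)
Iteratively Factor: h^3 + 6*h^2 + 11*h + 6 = (h + 1)*(h^2 + 5*h + 6) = (h + 1)*(h + 3)*(h + 2)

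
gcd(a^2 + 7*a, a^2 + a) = a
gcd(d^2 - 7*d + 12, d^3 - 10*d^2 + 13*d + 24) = d - 3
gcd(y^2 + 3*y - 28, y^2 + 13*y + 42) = y + 7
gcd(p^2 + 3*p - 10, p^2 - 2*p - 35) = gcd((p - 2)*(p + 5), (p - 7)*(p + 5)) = p + 5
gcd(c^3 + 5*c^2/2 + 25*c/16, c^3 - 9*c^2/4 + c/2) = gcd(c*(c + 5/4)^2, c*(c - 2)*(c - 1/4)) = c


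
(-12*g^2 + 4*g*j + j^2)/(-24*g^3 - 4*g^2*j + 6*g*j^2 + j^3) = 1/(2*g + j)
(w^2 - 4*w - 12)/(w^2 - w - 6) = (w - 6)/(w - 3)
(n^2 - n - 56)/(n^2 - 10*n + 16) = (n + 7)/(n - 2)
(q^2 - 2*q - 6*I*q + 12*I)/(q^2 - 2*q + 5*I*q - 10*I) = (q - 6*I)/(q + 5*I)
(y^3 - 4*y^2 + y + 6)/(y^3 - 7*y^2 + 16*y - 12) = (y + 1)/(y - 2)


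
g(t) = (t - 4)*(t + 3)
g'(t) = 2*t - 1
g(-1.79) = -7.01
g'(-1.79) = -4.58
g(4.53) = 3.99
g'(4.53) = 8.06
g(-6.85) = 41.77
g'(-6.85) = -14.70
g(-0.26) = -11.67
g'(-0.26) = -1.52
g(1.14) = -11.84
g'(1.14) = 1.28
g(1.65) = -10.93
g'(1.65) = 2.30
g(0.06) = -12.06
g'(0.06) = -0.88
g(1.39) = -11.46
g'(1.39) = 1.78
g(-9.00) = 78.00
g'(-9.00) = -19.00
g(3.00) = -6.00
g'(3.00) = 5.00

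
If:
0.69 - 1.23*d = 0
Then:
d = 0.56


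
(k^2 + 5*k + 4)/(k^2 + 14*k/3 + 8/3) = 3*(k + 1)/(3*k + 2)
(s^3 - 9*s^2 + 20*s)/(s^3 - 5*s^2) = (s - 4)/s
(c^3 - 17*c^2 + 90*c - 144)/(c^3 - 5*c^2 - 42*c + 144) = (c - 6)/(c + 6)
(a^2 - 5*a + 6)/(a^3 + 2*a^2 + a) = (a^2 - 5*a + 6)/(a*(a^2 + 2*a + 1))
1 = 1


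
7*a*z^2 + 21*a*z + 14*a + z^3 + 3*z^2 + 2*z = (7*a + z)*(z + 1)*(z + 2)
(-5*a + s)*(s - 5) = -5*a*s + 25*a + s^2 - 5*s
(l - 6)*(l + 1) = l^2 - 5*l - 6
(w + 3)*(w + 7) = w^2 + 10*w + 21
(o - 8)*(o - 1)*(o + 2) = o^3 - 7*o^2 - 10*o + 16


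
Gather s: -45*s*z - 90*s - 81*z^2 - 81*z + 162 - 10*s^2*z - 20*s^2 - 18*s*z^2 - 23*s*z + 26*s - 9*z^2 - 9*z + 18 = s^2*(-10*z - 20) + s*(-18*z^2 - 68*z - 64) - 90*z^2 - 90*z + 180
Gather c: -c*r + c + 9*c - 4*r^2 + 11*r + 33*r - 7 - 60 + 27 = c*(10 - r) - 4*r^2 + 44*r - 40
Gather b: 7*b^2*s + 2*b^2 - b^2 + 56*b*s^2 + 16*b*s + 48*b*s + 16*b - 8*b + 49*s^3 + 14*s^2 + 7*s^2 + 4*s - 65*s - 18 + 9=b^2*(7*s + 1) + b*(56*s^2 + 64*s + 8) + 49*s^3 + 21*s^2 - 61*s - 9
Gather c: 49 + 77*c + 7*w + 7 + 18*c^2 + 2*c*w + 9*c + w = 18*c^2 + c*(2*w + 86) + 8*w + 56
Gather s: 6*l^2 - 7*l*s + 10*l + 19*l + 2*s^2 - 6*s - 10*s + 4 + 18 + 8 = 6*l^2 + 29*l + 2*s^2 + s*(-7*l - 16) + 30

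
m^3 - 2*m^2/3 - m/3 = m*(m - 1)*(m + 1/3)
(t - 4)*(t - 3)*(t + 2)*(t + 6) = t^4 + t^3 - 32*t^2 + 12*t + 144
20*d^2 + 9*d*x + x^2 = (4*d + x)*(5*d + x)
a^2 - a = a*(a - 1)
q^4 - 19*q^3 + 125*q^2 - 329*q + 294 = (q - 7)^2*(q - 3)*(q - 2)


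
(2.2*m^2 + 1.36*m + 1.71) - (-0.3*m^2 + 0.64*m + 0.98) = 2.5*m^2 + 0.72*m + 0.73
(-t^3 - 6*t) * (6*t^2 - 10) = -6*t^5 - 26*t^3 + 60*t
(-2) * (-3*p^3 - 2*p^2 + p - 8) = 6*p^3 + 4*p^2 - 2*p + 16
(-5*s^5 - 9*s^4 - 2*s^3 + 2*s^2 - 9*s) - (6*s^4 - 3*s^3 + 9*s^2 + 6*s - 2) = -5*s^5 - 15*s^4 + s^3 - 7*s^2 - 15*s + 2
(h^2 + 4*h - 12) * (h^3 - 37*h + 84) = h^5 + 4*h^4 - 49*h^3 - 64*h^2 + 780*h - 1008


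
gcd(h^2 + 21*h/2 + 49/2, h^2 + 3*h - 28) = h + 7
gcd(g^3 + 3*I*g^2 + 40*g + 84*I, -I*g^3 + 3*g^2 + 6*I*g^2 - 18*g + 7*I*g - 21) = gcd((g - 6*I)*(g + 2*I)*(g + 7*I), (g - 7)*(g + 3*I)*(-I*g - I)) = 1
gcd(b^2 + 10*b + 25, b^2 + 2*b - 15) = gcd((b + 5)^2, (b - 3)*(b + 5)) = b + 5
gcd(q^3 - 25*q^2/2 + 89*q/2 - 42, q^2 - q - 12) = q - 4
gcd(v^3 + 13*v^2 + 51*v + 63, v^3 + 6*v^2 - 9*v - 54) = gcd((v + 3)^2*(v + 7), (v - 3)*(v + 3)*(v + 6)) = v + 3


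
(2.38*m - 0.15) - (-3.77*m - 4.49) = 6.15*m + 4.34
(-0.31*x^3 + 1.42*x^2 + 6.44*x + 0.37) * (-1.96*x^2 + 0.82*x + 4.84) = 0.6076*x^5 - 3.0374*x^4 - 12.9584*x^3 + 11.4284*x^2 + 31.473*x + 1.7908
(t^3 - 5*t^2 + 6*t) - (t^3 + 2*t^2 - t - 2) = -7*t^2 + 7*t + 2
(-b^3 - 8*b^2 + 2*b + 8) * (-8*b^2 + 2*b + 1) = 8*b^5 + 62*b^4 - 33*b^3 - 68*b^2 + 18*b + 8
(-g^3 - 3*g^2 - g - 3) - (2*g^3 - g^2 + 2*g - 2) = -3*g^3 - 2*g^2 - 3*g - 1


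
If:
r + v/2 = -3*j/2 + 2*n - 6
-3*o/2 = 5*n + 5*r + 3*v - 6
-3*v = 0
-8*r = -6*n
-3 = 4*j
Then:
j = -3/4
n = 39/10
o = -75/4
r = 117/40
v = 0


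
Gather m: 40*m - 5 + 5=40*m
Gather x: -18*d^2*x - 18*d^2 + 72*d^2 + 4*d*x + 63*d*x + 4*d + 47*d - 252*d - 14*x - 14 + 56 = 54*d^2 - 201*d + x*(-18*d^2 + 67*d - 14) + 42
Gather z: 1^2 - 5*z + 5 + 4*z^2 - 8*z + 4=4*z^2 - 13*z + 10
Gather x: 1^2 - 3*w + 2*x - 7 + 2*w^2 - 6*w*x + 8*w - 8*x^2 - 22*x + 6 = 2*w^2 + 5*w - 8*x^2 + x*(-6*w - 20)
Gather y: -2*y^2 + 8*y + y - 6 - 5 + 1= -2*y^2 + 9*y - 10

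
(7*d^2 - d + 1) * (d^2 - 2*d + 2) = 7*d^4 - 15*d^3 + 17*d^2 - 4*d + 2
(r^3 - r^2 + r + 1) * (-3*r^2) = -3*r^5 + 3*r^4 - 3*r^3 - 3*r^2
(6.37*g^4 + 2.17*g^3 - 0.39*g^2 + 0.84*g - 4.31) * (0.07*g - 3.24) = 0.4459*g^5 - 20.4869*g^4 - 7.0581*g^3 + 1.3224*g^2 - 3.0233*g + 13.9644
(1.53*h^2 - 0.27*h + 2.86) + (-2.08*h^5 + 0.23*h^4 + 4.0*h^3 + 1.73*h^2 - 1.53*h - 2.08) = -2.08*h^5 + 0.23*h^4 + 4.0*h^3 + 3.26*h^2 - 1.8*h + 0.78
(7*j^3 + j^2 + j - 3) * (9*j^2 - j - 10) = 63*j^5 + 2*j^4 - 62*j^3 - 38*j^2 - 7*j + 30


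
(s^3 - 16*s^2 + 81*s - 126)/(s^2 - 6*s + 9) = (s^2 - 13*s + 42)/(s - 3)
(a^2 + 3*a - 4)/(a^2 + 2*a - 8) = (a - 1)/(a - 2)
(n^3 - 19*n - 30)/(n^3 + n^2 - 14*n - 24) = (n - 5)/(n - 4)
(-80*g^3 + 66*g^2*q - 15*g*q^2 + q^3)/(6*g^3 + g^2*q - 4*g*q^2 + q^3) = (40*g^2 - 13*g*q + q^2)/(-3*g^2 - 2*g*q + q^2)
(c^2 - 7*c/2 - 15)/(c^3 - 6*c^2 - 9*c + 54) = (c + 5/2)/(c^2 - 9)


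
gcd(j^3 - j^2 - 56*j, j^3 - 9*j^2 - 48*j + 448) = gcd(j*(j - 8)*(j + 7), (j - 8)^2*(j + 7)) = j^2 - j - 56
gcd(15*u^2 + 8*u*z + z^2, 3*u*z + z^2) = 3*u + z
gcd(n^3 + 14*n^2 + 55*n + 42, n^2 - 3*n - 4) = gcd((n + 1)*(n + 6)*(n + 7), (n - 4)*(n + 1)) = n + 1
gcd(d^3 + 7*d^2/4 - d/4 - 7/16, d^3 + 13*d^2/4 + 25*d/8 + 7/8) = d^2 + 9*d/4 + 7/8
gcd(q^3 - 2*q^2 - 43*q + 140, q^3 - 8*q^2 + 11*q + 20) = q^2 - 9*q + 20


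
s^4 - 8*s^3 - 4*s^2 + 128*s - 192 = (s - 6)*(s - 4)*(s - 2)*(s + 4)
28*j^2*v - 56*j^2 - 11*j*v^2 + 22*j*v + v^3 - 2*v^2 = (-7*j + v)*(-4*j + v)*(v - 2)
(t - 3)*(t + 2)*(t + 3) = t^3 + 2*t^2 - 9*t - 18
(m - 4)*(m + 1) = m^2 - 3*m - 4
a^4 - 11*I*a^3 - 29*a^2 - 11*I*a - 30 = (a - 6*I)*(a - 5*I)*(a - I)*(a + I)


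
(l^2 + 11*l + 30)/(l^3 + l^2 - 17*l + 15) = (l + 6)/(l^2 - 4*l + 3)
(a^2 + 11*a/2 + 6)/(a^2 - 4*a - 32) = (a + 3/2)/(a - 8)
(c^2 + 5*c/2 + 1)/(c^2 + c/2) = (c + 2)/c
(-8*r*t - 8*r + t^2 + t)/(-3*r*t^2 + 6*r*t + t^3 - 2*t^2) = (8*r*t + 8*r - t^2 - t)/(t*(3*r*t - 6*r - t^2 + 2*t))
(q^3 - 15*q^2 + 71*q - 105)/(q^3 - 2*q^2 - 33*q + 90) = (q - 7)/(q + 6)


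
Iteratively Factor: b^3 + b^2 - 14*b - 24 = (b - 4)*(b^2 + 5*b + 6) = (b - 4)*(b + 3)*(b + 2)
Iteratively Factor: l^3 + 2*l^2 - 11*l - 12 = (l + 4)*(l^2 - 2*l - 3) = (l + 1)*(l + 4)*(l - 3)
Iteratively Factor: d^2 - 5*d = (d - 5)*(d)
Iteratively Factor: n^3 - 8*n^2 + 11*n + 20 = (n - 5)*(n^2 - 3*n - 4) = (n - 5)*(n + 1)*(n - 4)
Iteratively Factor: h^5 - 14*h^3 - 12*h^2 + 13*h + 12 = (h + 1)*(h^4 - h^3 - 13*h^2 + h + 12) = (h - 1)*(h + 1)*(h^3 - 13*h - 12) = (h - 4)*(h - 1)*(h + 1)*(h^2 + 4*h + 3) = (h - 4)*(h - 1)*(h + 1)*(h + 3)*(h + 1)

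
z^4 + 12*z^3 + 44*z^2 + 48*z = z*(z + 2)*(z + 4)*(z + 6)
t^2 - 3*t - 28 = (t - 7)*(t + 4)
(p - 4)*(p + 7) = p^2 + 3*p - 28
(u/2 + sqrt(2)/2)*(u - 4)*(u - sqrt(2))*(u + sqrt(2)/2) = u^4/2 - 2*u^3 + sqrt(2)*u^3/4 - sqrt(2)*u^2 - u^2 - sqrt(2)*u/2 + 4*u + 2*sqrt(2)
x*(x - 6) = x^2 - 6*x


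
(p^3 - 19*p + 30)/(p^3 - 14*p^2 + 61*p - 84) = (p^2 + 3*p - 10)/(p^2 - 11*p + 28)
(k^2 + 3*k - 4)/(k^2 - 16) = (k - 1)/(k - 4)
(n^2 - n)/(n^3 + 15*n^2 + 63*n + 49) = n*(n - 1)/(n^3 + 15*n^2 + 63*n + 49)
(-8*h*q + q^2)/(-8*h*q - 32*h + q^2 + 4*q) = q/(q + 4)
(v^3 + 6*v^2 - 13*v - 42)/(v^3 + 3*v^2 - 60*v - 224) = (v^2 - v - 6)/(v^2 - 4*v - 32)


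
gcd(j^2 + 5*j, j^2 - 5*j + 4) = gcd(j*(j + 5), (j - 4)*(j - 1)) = 1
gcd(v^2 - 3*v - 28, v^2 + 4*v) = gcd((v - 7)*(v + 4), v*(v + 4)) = v + 4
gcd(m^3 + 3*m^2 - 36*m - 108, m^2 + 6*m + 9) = m + 3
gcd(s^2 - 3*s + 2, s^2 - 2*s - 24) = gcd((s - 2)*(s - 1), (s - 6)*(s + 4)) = 1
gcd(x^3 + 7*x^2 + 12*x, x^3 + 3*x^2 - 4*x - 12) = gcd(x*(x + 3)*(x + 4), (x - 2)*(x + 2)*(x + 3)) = x + 3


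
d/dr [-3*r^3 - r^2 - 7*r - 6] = -9*r^2 - 2*r - 7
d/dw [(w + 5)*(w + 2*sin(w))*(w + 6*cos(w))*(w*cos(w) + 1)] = -(w + 5)*(w + 2*sin(w))*(w + 6*cos(w))*(w*sin(w) - cos(w)) - (w + 5)*(w + 2*sin(w))*(w*cos(w) + 1)*(6*sin(w) - 1) + (w + 5)*(w + 6*cos(w))*(w*cos(w) + 1)*(2*cos(w) + 1) + (w + 2*sin(w))*(w + 6*cos(w))*(w*cos(w) + 1)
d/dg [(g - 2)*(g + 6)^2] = (g + 6)*(3*g + 2)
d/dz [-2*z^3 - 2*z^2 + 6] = 2*z*(-3*z - 2)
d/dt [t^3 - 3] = 3*t^2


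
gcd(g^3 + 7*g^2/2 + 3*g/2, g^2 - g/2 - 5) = 1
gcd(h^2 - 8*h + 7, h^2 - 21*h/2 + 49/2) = h - 7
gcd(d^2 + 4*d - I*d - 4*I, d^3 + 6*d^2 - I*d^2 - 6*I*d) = d - I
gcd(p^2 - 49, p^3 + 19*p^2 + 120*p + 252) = p + 7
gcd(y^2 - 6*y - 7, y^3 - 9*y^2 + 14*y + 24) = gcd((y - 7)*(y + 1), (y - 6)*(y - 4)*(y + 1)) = y + 1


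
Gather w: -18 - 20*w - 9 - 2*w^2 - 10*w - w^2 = -3*w^2 - 30*w - 27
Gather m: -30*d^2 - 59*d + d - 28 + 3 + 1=-30*d^2 - 58*d - 24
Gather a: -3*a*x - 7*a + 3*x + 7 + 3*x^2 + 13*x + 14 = a*(-3*x - 7) + 3*x^2 + 16*x + 21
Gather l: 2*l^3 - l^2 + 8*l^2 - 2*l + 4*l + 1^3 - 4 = 2*l^3 + 7*l^2 + 2*l - 3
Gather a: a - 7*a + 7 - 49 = -6*a - 42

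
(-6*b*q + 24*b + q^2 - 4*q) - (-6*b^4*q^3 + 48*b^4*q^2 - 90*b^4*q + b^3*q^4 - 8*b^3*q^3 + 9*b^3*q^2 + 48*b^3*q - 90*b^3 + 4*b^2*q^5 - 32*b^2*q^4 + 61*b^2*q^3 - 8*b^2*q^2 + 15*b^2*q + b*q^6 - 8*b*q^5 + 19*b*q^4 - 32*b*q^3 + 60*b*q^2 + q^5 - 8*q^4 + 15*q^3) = 6*b^4*q^3 - 48*b^4*q^2 + 90*b^4*q - b^3*q^4 + 8*b^3*q^3 - 9*b^3*q^2 - 48*b^3*q + 90*b^3 - 4*b^2*q^5 + 32*b^2*q^4 - 61*b^2*q^3 + 8*b^2*q^2 - 15*b^2*q - b*q^6 + 8*b*q^5 - 19*b*q^4 + 32*b*q^3 - 60*b*q^2 - 6*b*q + 24*b - q^5 + 8*q^4 - 15*q^3 + q^2 - 4*q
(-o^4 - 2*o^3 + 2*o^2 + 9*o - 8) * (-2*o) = 2*o^5 + 4*o^4 - 4*o^3 - 18*o^2 + 16*o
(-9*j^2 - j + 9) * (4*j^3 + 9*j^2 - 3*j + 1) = -36*j^5 - 85*j^4 + 54*j^3 + 75*j^2 - 28*j + 9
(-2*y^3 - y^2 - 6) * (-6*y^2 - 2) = 12*y^5 + 6*y^4 + 4*y^3 + 38*y^2 + 12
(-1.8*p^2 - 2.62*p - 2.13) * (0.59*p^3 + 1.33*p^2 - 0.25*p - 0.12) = -1.062*p^5 - 3.9398*p^4 - 4.2913*p^3 - 1.9619*p^2 + 0.8469*p + 0.2556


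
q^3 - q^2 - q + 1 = (q - 1)^2*(q + 1)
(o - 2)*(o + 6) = o^2 + 4*o - 12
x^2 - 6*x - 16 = (x - 8)*(x + 2)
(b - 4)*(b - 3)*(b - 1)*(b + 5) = b^4 - 3*b^3 - 21*b^2 + 83*b - 60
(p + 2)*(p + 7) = p^2 + 9*p + 14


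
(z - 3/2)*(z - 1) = z^2 - 5*z/2 + 3/2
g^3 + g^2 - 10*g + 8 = (g - 2)*(g - 1)*(g + 4)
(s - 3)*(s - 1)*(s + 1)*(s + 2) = s^4 - s^3 - 7*s^2 + s + 6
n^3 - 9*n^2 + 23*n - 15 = (n - 5)*(n - 3)*(n - 1)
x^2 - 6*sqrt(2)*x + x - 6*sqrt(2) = (x + 1)*(x - 6*sqrt(2))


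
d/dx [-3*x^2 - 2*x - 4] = -6*x - 2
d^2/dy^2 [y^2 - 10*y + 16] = 2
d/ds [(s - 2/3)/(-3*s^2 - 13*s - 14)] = (9*s^2 - 12*s - 68)/(3*(9*s^4 + 78*s^3 + 253*s^2 + 364*s + 196))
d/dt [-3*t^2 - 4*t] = -6*t - 4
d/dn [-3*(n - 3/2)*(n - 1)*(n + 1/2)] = -9*n^2 + 12*n - 3/4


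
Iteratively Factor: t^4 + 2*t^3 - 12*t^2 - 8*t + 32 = (t + 4)*(t^3 - 2*t^2 - 4*t + 8) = (t - 2)*(t + 4)*(t^2 - 4) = (t - 2)*(t + 2)*(t + 4)*(t - 2)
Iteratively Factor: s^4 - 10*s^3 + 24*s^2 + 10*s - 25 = (s - 5)*(s^3 - 5*s^2 - s + 5) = (s - 5)*(s + 1)*(s^2 - 6*s + 5) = (s - 5)^2*(s + 1)*(s - 1)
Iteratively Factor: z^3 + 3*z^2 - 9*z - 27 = (z + 3)*(z^2 - 9) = (z + 3)^2*(z - 3)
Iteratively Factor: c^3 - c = (c)*(c^2 - 1) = c*(c - 1)*(c + 1)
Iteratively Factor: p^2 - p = (p - 1)*(p)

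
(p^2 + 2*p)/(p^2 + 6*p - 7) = p*(p + 2)/(p^2 + 6*p - 7)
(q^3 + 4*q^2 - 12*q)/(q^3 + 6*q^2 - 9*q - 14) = q*(q + 6)/(q^2 + 8*q + 7)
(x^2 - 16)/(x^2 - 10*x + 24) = (x + 4)/(x - 6)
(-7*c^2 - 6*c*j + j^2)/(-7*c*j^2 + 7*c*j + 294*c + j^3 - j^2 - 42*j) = (c + j)/(j^2 - j - 42)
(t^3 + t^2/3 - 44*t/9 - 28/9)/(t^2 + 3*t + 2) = (9*t^2 - 15*t - 14)/(9*(t + 1))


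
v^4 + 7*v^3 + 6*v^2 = v^2*(v + 1)*(v + 6)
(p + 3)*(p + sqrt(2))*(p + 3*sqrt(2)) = p^3 + 3*p^2 + 4*sqrt(2)*p^2 + 6*p + 12*sqrt(2)*p + 18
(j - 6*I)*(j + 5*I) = j^2 - I*j + 30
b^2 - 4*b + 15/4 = (b - 5/2)*(b - 3/2)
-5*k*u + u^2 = u*(-5*k + u)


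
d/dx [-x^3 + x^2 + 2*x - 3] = -3*x^2 + 2*x + 2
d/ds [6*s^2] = 12*s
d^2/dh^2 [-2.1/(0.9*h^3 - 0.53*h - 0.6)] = (11.34*h*(-0.9*h^3 + 0.53*h + 0.6) + 2.1*(2.7*h^2 - 0.53)*(5.4*h^2 - 1.06))/(-0.9*h^3 + 0.53*h + 0.6)^3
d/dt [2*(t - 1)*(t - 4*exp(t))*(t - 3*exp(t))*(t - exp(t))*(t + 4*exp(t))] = -8*t^4*exp(t) + 10*t^4 - 52*t^3*exp(2*t) - 24*t^3*exp(t) - 8*t^3 + 384*t^2*exp(3*t) - 26*t^2*exp(2*t) + 24*t^2*exp(t) - 384*t*exp(4*t) - 128*t*exp(3*t) + 52*t*exp(2*t) + 288*exp(4*t) - 128*exp(3*t)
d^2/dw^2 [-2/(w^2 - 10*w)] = 4*(w*(w - 10) - 4*(w - 5)^2)/(w^3*(w - 10)^3)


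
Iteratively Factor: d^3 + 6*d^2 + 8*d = (d + 2)*(d^2 + 4*d) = d*(d + 2)*(d + 4)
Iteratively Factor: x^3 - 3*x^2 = (x)*(x^2 - 3*x) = x^2*(x - 3)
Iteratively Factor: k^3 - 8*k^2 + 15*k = (k - 3)*(k^2 - 5*k) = k*(k - 3)*(k - 5)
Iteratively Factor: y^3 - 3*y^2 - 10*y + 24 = (y - 4)*(y^2 + y - 6) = (y - 4)*(y + 3)*(y - 2)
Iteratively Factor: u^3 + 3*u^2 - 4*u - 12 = (u + 3)*(u^2 - 4) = (u - 2)*(u + 3)*(u + 2)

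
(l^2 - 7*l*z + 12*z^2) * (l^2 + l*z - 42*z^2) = l^4 - 6*l^3*z - 37*l^2*z^2 + 306*l*z^3 - 504*z^4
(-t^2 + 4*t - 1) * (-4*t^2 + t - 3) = 4*t^4 - 17*t^3 + 11*t^2 - 13*t + 3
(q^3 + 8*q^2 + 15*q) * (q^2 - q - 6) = q^5 + 7*q^4 + q^3 - 63*q^2 - 90*q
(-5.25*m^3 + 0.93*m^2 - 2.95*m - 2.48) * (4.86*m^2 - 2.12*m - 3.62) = -25.515*m^5 + 15.6498*m^4 + 2.6964*m^3 - 9.1654*m^2 + 15.9366*m + 8.9776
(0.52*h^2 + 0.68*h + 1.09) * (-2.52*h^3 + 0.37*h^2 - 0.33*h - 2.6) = -1.3104*h^5 - 1.5212*h^4 - 2.6668*h^3 - 1.1731*h^2 - 2.1277*h - 2.834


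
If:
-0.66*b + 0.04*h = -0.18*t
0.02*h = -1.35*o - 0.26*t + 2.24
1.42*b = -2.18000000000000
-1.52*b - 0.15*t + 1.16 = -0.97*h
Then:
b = -1.54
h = -4.32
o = 2.62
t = -4.67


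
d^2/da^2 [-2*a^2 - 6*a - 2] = -4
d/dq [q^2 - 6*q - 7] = 2*q - 6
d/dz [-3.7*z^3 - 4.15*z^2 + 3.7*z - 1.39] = -11.1*z^2 - 8.3*z + 3.7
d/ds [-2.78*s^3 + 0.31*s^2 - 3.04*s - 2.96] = -8.34*s^2 + 0.62*s - 3.04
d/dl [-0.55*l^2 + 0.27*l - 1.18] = 0.27 - 1.1*l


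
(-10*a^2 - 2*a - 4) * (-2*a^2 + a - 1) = 20*a^4 - 6*a^3 + 16*a^2 - 2*a + 4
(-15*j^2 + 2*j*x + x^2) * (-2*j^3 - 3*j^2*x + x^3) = 30*j^5 + 41*j^4*x - 8*j^3*x^2 - 18*j^2*x^3 + 2*j*x^4 + x^5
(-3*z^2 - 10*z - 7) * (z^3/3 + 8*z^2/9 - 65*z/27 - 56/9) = -z^5 - 6*z^4 - 4*z^3 + 986*z^2/27 + 2135*z/27 + 392/9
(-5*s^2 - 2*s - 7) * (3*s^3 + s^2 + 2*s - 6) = -15*s^5 - 11*s^4 - 33*s^3 + 19*s^2 - 2*s + 42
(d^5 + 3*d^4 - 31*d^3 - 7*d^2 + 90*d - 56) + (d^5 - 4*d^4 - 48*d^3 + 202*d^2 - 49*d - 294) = 2*d^5 - d^4 - 79*d^3 + 195*d^2 + 41*d - 350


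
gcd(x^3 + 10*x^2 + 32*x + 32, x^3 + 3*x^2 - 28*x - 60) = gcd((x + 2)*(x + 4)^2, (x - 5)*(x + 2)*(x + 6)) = x + 2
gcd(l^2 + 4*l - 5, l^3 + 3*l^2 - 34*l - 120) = l + 5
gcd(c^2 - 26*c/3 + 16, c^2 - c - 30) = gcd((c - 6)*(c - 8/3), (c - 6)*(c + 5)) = c - 6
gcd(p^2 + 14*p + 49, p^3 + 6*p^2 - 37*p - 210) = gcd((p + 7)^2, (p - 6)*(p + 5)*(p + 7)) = p + 7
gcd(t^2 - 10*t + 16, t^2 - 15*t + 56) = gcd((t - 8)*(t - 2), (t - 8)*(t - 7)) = t - 8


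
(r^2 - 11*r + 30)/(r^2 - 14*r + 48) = (r - 5)/(r - 8)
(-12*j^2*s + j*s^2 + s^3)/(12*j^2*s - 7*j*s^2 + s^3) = (4*j + s)/(-4*j + s)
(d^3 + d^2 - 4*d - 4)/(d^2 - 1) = (d^2 - 4)/(d - 1)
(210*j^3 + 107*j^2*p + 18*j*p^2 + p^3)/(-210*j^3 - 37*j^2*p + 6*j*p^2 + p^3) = (6*j + p)/(-6*j + p)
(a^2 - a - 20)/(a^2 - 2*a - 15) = (a + 4)/(a + 3)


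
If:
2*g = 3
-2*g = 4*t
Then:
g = 3/2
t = -3/4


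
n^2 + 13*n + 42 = (n + 6)*(n + 7)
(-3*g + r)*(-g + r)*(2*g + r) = 6*g^3 - 5*g^2*r - 2*g*r^2 + r^3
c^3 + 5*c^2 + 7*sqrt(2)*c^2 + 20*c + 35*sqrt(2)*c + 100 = (c + 5)*(c + 2*sqrt(2))*(c + 5*sqrt(2))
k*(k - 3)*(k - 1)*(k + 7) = k^4 + 3*k^3 - 25*k^2 + 21*k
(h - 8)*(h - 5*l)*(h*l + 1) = h^3*l - 5*h^2*l^2 - 8*h^2*l + h^2 + 40*h*l^2 - 5*h*l - 8*h + 40*l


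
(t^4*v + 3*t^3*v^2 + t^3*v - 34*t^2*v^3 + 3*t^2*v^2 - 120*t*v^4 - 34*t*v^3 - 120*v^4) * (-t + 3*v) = -t^5*v - t^4*v + 43*t^3*v^3 + 18*t^2*v^4 + 43*t^2*v^3 - 360*t*v^5 + 18*t*v^4 - 360*v^5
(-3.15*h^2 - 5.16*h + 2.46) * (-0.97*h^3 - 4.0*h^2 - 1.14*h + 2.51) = 3.0555*h^5 + 17.6052*h^4 + 21.8448*h^3 - 11.8641*h^2 - 15.756*h + 6.1746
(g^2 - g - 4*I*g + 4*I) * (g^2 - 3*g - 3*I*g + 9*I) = g^4 - 4*g^3 - 7*I*g^3 - 9*g^2 + 28*I*g^2 + 48*g - 21*I*g - 36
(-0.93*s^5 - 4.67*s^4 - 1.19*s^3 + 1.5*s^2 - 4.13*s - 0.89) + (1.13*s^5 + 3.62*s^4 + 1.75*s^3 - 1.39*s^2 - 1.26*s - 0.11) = 0.2*s^5 - 1.05*s^4 + 0.56*s^3 + 0.11*s^2 - 5.39*s - 1.0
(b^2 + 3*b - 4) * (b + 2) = b^3 + 5*b^2 + 2*b - 8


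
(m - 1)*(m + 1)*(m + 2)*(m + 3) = m^4 + 5*m^3 + 5*m^2 - 5*m - 6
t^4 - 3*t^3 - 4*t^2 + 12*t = t*(t - 3)*(t - 2)*(t + 2)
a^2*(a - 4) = a^3 - 4*a^2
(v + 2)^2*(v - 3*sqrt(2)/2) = v^3 - 3*sqrt(2)*v^2/2 + 4*v^2 - 6*sqrt(2)*v + 4*v - 6*sqrt(2)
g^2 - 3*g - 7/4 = (g - 7/2)*(g + 1/2)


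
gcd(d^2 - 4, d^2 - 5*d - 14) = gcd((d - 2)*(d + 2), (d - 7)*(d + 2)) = d + 2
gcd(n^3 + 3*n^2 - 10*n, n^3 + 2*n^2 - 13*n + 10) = n^2 + 3*n - 10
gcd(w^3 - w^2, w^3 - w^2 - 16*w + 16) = w - 1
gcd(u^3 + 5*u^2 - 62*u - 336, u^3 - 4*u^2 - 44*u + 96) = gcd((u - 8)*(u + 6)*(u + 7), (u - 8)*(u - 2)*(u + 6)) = u^2 - 2*u - 48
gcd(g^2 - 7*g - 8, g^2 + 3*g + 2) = g + 1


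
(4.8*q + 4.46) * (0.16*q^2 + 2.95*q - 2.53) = 0.768*q^3 + 14.8736*q^2 + 1.013*q - 11.2838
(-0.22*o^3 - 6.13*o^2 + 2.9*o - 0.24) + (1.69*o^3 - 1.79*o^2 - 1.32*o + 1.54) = 1.47*o^3 - 7.92*o^2 + 1.58*o + 1.3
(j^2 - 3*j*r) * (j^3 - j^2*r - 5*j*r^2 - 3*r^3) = j^5 - 4*j^4*r - 2*j^3*r^2 + 12*j^2*r^3 + 9*j*r^4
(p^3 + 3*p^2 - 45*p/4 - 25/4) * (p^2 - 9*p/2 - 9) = p^5 - 3*p^4/2 - 135*p^3/4 + 139*p^2/8 + 1035*p/8 + 225/4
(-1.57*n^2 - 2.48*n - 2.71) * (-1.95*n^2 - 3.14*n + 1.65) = 3.0615*n^4 + 9.7658*n^3 + 10.4812*n^2 + 4.4174*n - 4.4715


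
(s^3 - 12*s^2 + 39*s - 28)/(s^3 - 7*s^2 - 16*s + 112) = (s - 1)/(s + 4)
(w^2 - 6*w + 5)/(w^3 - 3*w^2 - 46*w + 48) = (w - 5)/(w^2 - 2*w - 48)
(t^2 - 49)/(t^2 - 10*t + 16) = (t^2 - 49)/(t^2 - 10*t + 16)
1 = 1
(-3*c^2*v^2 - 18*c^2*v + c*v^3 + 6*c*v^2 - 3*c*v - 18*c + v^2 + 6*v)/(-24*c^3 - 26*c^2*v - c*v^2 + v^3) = (3*c^2*v^2 + 18*c^2*v - c*v^3 - 6*c*v^2 + 3*c*v + 18*c - v^2 - 6*v)/(24*c^3 + 26*c^2*v + c*v^2 - v^3)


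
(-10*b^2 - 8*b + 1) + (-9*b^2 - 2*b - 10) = -19*b^2 - 10*b - 9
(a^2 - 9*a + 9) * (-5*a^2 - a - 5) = -5*a^4 + 44*a^3 - 41*a^2 + 36*a - 45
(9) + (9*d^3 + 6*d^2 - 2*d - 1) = 9*d^3 + 6*d^2 - 2*d + 8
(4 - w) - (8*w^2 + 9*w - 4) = -8*w^2 - 10*w + 8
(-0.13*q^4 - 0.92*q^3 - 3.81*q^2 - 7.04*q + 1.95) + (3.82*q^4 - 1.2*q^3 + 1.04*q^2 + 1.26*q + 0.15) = 3.69*q^4 - 2.12*q^3 - 2.77*q^2 - 5.78*q + 2.1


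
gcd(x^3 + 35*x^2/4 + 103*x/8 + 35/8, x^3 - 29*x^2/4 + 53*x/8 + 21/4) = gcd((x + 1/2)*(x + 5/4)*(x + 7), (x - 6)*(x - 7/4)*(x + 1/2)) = x + 1/2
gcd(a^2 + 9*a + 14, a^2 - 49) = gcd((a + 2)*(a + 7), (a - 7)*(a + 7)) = a + 7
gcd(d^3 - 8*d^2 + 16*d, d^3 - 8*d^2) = d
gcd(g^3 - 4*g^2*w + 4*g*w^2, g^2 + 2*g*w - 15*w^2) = 1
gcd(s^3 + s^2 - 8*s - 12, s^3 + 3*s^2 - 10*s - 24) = s^2 - s - 6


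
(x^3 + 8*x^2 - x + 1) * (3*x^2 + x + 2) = 3*x^5 + 25*x^4 + 7*x^3 + 18*x^2 - x + 2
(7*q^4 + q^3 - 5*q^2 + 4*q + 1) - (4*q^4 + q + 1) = 3*q^4 + q^3 - 5*q^2 + 3*q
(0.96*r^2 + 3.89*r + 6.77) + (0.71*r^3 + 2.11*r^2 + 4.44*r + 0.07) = 0.71*r^3 + 3.07*r^2 + 8.33*r + 6.84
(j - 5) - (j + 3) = -8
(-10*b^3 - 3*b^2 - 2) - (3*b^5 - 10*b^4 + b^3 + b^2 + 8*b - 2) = -3*b^5 + 10*b^4 - 11*b^3 - 4*b^2 - 8*b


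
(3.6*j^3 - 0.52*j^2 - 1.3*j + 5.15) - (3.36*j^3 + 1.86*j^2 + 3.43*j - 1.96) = 0.24*j^3 - 2.38*j^2 - 4.73*j + 7.11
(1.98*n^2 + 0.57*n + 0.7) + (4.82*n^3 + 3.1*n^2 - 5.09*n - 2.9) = 4.82*n^3 + 5.08*n^2 - 4.52*n - 2.2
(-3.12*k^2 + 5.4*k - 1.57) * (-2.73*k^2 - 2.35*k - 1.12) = 8.5176*k^4 - 7.41*k^3 - 4.9095*k^2 - 2.3585*k + 1.7584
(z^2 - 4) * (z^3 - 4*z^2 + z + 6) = z^5 - 4*z^4 - 3*z^3 + 22*z^2 - 4*z - 24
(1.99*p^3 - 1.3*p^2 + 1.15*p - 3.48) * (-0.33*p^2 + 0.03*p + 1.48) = -0.6567*p^5 + 0.4887*p^4 + 2.5267*p^3 - 0.7411*p^2 + 1.5976*p - 5.1504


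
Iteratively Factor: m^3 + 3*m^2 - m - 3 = (m - 1)*(m^2 + 4*m + 3) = (m - 1)*(m + 3)*(m + 1)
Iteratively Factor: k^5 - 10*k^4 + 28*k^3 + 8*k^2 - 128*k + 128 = (k - 4)*(k^4 - 6*k^3 + 4*k^2 + 24*k - 32) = (k - 4)*(k - 2)*(k^3 - 4*k^2 - 4*k + 16) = (k - 4)*(k - 2)*(k + 2)*(k^2 - 6*k + 8) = (k - 4)*(k - 2)^2*(k + 2)*(k - 4)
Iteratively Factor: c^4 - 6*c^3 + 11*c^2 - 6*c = (c)*(c^3 - 6*c^2 + 11*c - 6) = c*(c - 1)*(c^2 - 5*c + 6) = c*(c - 2)*(c - 1)*(c - 3)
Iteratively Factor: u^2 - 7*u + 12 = (u - 3)*(u - 4)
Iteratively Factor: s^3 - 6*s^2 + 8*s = (s)*(s^2 - 6*s + 8) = s*(s - 4)*(s - 2)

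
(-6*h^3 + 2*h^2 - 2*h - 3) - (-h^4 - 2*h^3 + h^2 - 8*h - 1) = h^4 - 4*h^3 + h^2 + 6*h - 2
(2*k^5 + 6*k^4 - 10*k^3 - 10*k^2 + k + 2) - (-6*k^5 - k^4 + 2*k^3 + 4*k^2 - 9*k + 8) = 8*k^5 + 7*k^4 - 12*k^3 - 14*k^2 + 10*k - 6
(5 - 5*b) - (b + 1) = 4 - 6*b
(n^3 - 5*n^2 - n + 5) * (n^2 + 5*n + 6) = n^5 - 20*n^3 - 30*n^2 + 19*n + 30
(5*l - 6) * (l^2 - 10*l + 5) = 5*l^3 - 56*l^2 + 85*l - 30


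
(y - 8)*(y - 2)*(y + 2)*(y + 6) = y^4 - 2*y^3 - 52*y^2 + 8*y + 192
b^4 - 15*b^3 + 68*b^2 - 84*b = b*(b - 7)*(b - 6)*(b - 2)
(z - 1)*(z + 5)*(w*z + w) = w*z^3 + 5*w*z^2 - w*z - 5*w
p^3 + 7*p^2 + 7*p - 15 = (p - 1)*(p + 3)*(p + 5)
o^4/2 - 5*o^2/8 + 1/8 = (o/2 + 1/2)*(o - 1)*(o - 1/2)*(o + 1/2)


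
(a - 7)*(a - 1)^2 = a^3 - 9*a^2 + 15*a - 7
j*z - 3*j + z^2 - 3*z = (j + z)*(z - 3)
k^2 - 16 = (k - 4)*(k + 4)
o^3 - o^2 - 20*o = o*(o - 5)*(o + 4)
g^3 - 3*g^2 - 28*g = g*(g - 7)*(g + 4)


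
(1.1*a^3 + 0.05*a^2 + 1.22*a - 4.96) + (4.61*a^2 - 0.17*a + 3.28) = 1.1*a^3 + 4.66*a^2 + 1.05*a - 1.68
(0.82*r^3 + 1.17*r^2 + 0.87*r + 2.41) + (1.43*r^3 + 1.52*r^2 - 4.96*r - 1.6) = 2.25*r^3 + 2.69*r^2 - 4.09*r + 0.81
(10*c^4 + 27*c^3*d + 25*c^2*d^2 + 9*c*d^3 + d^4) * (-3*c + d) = -30*c^5 - 71*c^4*d - 48*c^3*d^2 - 2*c^2*d^3 + 6*c*d^4 + d^5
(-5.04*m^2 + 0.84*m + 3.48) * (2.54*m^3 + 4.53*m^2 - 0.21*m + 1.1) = -12.8016*m^5 - 20.6976*m^4 + 13.7028*m^3 + 10.044*m^2 + 0.1932*m + 3.828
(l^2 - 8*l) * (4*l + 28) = 4*l^3 - 4*l^2 - 224*l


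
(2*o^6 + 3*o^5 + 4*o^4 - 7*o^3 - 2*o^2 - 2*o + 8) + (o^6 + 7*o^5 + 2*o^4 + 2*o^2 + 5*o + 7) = 3*o^6 + 10*o^5 + 6*o^4 - 7*o^3 + 3*o + 15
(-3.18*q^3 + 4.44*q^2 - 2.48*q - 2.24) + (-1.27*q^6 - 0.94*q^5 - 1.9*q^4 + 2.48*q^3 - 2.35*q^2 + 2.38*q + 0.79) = -1.27*q^6 - 0.94*q^5 - 1.9*q^4 - 0.7*q^3 + 2.09*q^2 - 0.1*q - 1.45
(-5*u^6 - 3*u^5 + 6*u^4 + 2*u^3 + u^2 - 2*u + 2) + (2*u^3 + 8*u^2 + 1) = -5*u^6 - 3*u^5 + 6*u^4 + 4*u^3 + 9*u^2 - 2*u + 3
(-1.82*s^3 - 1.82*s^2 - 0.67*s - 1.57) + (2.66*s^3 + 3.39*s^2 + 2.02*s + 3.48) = 0.84*s^3 + 1.57*s^2 + 1.35*s + 1.91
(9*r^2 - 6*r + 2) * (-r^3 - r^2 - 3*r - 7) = -9*r^5 - 3*r^4 - 23*r^3 - 47*r^2 + 36*r - 14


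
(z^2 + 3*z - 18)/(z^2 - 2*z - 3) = (z + 6)/(z + 1)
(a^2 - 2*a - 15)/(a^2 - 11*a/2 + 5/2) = 2*(a + 3)/(2*a - 1)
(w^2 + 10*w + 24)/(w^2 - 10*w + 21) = (w^2 + 10*w + 24)/(w^2 - 10*w + 21)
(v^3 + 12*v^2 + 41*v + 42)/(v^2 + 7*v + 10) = (v^2 + 10*v + 21)/(v + 5)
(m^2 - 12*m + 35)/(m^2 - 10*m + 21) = (m - 5)/(m - 3)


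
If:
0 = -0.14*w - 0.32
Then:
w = -2.29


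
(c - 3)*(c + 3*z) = c^2 + 3*c*z - 3*c - 9*z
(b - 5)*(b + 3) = b^2 - 2*b - 15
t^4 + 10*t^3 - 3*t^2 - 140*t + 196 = (t - 2)^2*(t + 7)^2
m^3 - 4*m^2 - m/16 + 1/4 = (m - 4)*(m - 1/4)*(m + 1/4)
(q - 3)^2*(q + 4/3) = q^3 - 14*q^2/3 + q + 12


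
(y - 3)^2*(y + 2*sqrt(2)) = y^3 - 6*y^2 + 2*sqrt(2)*y^2 - 12*sqrt(2)*y + 9*y + 18*sqrt(2)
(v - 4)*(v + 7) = v^2 + 3*v - 28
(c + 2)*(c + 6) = c^2 + 8*c + 12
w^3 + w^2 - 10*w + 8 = (w - 2)*(w - 1)*(w + 4)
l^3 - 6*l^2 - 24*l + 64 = (l - 8)*(l - 2)*(l + 4)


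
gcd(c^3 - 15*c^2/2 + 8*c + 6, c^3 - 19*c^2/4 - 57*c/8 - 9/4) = c^2 - 11*c/2 - 3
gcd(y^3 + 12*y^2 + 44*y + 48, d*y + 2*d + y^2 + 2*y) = y + 2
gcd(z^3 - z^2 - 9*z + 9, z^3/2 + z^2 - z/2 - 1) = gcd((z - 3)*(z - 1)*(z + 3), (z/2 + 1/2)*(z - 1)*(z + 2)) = z - 1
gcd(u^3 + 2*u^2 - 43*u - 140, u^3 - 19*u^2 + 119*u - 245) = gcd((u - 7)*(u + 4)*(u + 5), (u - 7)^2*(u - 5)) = u - 7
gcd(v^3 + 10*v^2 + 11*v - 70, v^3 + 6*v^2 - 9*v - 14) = v^2 + 5*v - 14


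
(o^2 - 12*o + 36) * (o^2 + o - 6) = o^4 - 11*o^3 + 18*o^2 + 108*o - 216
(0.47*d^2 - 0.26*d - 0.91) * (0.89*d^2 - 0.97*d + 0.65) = 0.4183*d^4 - 0.6873*d^3 - 0.2522*d^2 + 0.7137*d - 0.5915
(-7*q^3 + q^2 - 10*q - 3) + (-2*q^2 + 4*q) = -7*q^3 - q^2 - 6*q - 3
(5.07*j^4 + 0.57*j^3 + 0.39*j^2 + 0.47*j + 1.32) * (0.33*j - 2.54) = 1.6731*j^5 - 12.6897*j^4 - 1.3191*j^3 - 0.8355*j^2 - 0.7582*j - 3.3528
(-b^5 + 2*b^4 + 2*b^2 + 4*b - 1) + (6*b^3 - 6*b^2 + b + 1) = -b^5 + 2*b^4 + 6*b^3 - 4*b^2 + 5*b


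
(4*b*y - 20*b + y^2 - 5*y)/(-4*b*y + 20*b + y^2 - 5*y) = (4*b + y)/(-4*b + y)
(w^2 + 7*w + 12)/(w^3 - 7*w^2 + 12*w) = (w^2 + 7*w + 12)/(w*(w^2 - 7*w + 12))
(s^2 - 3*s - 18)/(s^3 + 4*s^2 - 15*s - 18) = (s^2 - 3*s - 18)/(s^3 + 4*s^2 - 15*s - 18)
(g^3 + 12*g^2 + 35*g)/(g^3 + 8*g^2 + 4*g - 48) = g*(g^2 + 12*g + 35)/(g^3 + 8*g^2 + 4*g - 48)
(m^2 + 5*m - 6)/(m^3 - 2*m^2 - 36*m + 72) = (m - 1)/(m^2 - 8*m + 12)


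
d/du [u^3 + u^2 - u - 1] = 3*u^2 + 2*u - 1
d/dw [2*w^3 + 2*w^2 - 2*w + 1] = 6*w^2 + 4*w - 2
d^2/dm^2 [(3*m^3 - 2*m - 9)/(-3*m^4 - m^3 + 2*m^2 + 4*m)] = 2*(-27*m^9 + 54*m^7 + 600*m^6 + 339*m^5 - 372*m^4 - 392*m^3 + 216*m + 144)/(m^3*(27*m^9 + 27*m^8 - 45*m^7 - 143*m^6 - 42*m^5 + 144*m^4 + 184*m^3 - 96*m - 64))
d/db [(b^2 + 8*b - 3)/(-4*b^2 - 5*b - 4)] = (27*b^2 - 32*b - 47)/(16*b^4 + 40*b^3 + 57*b^2 + 40*b + 16)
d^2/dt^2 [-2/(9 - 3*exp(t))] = 2*(exp(t) + 3)*exp(t)/(3*(exp(t) - 3)^3)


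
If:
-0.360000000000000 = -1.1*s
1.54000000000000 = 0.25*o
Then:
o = 6.16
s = 0.33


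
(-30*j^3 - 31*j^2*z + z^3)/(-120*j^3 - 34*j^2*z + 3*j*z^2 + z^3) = (j + z)/(4*j + z)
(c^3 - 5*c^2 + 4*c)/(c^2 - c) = c - 4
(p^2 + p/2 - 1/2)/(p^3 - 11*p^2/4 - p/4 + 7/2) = 2*(2*p - 1)/(4*p^2 - 15*p + 14)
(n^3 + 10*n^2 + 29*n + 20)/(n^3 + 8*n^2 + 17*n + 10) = (n + 4)/(n + 2)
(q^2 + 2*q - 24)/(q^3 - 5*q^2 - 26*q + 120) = (q + 6)/(q^2 - q - 30)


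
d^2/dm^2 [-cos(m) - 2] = cos(m)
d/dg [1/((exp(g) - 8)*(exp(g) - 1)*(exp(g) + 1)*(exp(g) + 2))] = (-4*exp(3*g) + 18*exp(2*g) + 34*exp(g) - 6)*exp(g)/(exp(8*g) - 12*exp(7*g) + 2*exp(6*g) + 216*exp(5*g) + 249*exp(4*g) - 396*exp(3*g) - 508*exp(2*g) + 192*exp(g) + 256)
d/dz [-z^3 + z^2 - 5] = z*(2 - 3*z)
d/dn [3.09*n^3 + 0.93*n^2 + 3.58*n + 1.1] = 9.27*n^2 + 1.86*n + 3.58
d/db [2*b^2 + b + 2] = 4*b + 1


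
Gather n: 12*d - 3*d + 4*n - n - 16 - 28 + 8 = 9*d + 3*n - 36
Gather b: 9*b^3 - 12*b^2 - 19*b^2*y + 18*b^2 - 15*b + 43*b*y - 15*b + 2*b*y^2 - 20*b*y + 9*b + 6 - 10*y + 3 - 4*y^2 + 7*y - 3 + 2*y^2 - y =9*b^3 + b^2*(6 - 19*y) + b*(2*y^2 + 23*y - 21) - 2*y^2 - 4*y + 6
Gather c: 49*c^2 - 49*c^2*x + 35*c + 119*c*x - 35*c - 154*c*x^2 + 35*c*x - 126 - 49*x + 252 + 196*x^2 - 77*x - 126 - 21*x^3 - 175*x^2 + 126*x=c^2*(49 - 49*x) + c*(-154*x^2 + 154*x) - 21*x^3 + 21*x^2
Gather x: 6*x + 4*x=10*x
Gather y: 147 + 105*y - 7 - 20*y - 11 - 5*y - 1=80*y + 128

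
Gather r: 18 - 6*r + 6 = 24 - 6*r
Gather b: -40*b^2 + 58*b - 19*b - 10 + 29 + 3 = -40*b^2 + 39*b + 22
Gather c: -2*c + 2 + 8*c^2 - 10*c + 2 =8*c^2 - 12*c + 4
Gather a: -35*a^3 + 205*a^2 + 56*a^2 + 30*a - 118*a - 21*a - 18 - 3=-35*a^3 + 261*a^2 - 109*a - 21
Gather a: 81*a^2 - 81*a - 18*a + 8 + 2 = 81*a^2 - 99*a + 10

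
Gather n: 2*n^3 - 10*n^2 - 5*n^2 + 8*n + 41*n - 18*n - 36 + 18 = 2*n^3 - 15*n^2 + 31*n - 18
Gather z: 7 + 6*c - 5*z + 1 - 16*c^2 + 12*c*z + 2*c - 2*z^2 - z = -16*c^2 + 8*c - 2*z^2 + z*(12*c - 6) + 8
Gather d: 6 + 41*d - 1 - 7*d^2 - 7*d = -7*d^2 + 34*d + 5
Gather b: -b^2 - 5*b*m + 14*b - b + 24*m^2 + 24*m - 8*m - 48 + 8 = -b^2 + b*(13 - 5*m) + 24*m^2 + 16*m - 40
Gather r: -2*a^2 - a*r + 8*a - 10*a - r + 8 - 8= -2*a^2 - 2*a + r*(-a - 1)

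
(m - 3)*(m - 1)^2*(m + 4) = m^4 - m^3 - 13*m^2 + 25*m - 12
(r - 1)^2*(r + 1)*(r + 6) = r^4 + 5*r^3 - 7*r^2 - 5*r + 6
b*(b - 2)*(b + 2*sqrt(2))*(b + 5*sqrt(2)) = b^4 - 2*b^3 + 7*sqrt(2)*b^3 - 14*sqrt(2)*b^2 + 20*b^2 - 40*b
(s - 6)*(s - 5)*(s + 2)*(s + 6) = s^4 - 3*s^3 - 46*s^2 + 108*s + 360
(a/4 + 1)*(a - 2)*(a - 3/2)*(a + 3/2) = a^4/4 + a^3/2 - 41*a^2/16 - 9*a/8 + 9/2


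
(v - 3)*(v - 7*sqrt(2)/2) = v^2 - 7*sqrt(2)*v/2 - 3*v + 21*sqrt(2)/2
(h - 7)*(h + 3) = h^2 - 4*h - 21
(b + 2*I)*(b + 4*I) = b^2 + 6*I*b - 8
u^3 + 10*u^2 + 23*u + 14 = (u + 1)*(u + 2)*(u + 7)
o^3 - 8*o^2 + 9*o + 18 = (o - 6)*(o - 3)*(o + 1)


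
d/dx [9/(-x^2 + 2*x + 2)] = 18*(x - 1)/(-x^2 + 2*x + 2)^2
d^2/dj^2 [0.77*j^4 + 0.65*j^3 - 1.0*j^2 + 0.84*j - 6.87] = 9.24*j^2 + 3.9*j - 2.0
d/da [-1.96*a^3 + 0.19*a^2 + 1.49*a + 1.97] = -5.88*a^2 + 0.38*a + 1.49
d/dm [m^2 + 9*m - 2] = 2*m + 9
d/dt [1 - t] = -1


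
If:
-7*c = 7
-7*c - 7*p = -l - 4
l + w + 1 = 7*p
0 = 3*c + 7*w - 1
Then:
No Solution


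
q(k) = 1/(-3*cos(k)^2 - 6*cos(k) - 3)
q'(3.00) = -93868.55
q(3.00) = -3328.34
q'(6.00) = 0.02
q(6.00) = -0.09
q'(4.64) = 0.83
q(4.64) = -0.39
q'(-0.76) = 0.09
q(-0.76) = -0.11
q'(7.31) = -0.16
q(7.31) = -0.14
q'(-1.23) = 0.26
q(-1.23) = -0.19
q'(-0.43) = 0.04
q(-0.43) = -0.09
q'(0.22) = -0.02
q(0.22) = -0.09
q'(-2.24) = 9.56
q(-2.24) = -2.31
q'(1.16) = -0.22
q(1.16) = -0.17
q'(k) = (-6*sin(k)*cos(k) - 6*sin(k))/(-3*cos(k)^2 - 6*cos(k) - 3)^2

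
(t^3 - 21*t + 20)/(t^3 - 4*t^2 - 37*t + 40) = (t - 4)/(t - 8)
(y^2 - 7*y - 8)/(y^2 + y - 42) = (y^2 - 7*y - 8)/(y^2 + y - 42)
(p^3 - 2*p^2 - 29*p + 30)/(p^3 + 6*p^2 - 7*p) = (p^2 - p - 30)/(p*(p + 7))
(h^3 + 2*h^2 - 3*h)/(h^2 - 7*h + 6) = h*(h + 3)/(h - 6)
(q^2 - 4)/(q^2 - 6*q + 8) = (q + 2)/(q - 4)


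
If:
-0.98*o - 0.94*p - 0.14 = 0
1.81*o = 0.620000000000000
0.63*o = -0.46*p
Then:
No Solution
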